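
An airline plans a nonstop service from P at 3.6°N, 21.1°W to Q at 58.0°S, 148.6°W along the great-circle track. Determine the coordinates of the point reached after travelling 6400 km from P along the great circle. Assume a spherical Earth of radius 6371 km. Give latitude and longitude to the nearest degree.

The haversine formula gives a central angle δ ≈ 1.955 rad (112.0°) between the endpoints. The total great-circle distance is δ·R ≈ 1.955 × 6371 ≈ 12458 km, so the target fraction is f = 6400/12458 ≈ 0.514.
Interpolate at f ≈ 0.514 with slerp weights a = sin((1−f)δ)/sin δ ≈ 0.878, b = sin(fδ)/sin δ ≈ 0.910.
p = a·p₁ + b·p₂ ≈ (0.406, -0.567, -0.717); φ = arcsin(p_z) ≈ -45.80°, λ = atan2(p_y, p_x) ≈ -54.40°.

≈ 46°S, 54°W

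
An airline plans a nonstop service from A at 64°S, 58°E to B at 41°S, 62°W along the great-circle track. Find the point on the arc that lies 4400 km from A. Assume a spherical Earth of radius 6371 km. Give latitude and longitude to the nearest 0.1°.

≈ 62.4°S, 39.2°W

Write both endpoints as unit vectors p₁, p₂ with components (cos φ cos λ, cos φ sin λ, sin φ).
The central angle between the endpoints is δ = arccos(p₁·p₂) ≈ 1.133 rad (64.9°). The total great-circle distance is δ·R ≈ 1.133 × 6371 ≈ 7216 km, so the target fraction is f = 4400/7216 ≈ 0.610.
Interpolate at f ≈ 0.610 with slerp weights a = sin((1−f)δ)/sin δ ≈ 0.472, b = sin(fδ)/sin δ ≈ 0.703.
p = a·p₁ + b·p₂ ≈ (0.359, -0.293, -0.886); φ = arcsin(p_z) ≈ -62.39°, λ = atan2(p_y, p_x) ≈ -39.23°.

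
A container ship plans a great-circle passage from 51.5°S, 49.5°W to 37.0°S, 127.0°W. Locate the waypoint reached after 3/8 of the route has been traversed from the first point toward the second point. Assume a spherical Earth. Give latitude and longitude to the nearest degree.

≈ 53°S, 83°W

From cos δ = sin φ₁ sin φ₂ + cos φ₁ cos φ₂ cos Δλ, the central angle is δ ≈ 0.954 rad (54.6°).
Interpolate at f = 3/8 with slerp weights a = sin((1−f)δ)/sin δ ≈ 0.688, b = sin(fδ)/sin δ ≈ 0.429.
p = a·p₁ + b·p₂ ≈ (0.072, -0.600, -0.797); φ = arcsin(p_z) ≈ -52.85°, λ = atan2(p_y, p_x) ≈ -83.15°.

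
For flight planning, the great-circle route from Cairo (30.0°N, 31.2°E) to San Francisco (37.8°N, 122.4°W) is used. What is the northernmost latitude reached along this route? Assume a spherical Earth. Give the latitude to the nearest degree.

≈ 71°N

The great circle lies in the plane with unit normal n̂ = (p₁ × p₂)/|p₁ × p₂|.
Here n̂_z ≈ -0.320; the vertex latitude is φ_max = arccos|n̂_z| ≈ 71.4°.
Check via Clairaut: cos φ_max = |cos φ₁| · sin C = cos(30.0°)·sin(21.7°) ≈ 0.320, again giving ≈ 71.4°.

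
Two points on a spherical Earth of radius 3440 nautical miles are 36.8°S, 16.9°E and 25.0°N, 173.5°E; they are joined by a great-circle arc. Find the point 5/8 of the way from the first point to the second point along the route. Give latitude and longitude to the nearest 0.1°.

Convert each endpoint to a unit vector on the sphere (x = cos φ cos λ, y = cos φ sin λ, z = sin φ).
The central angle between the endpoints is δ = arccos(p₁·p₂) ≈ 2.737 rad (156.8°).
Interpolate at f = 5/8 with slerp weights a = sin((1−f)δ)/sin δ ≈ 2.172, b = sin(fδ)/sin δ ≈ 2.514.
p = a·p₁ + b·p₂ ≈ (-0.600, 0.764, -0.238); φ = arcsin(p_z) ≈ -13.79°, λ = atan2(p_y, p_x) ≈ 128.17°.

≈ 13.8°S, 128.2°E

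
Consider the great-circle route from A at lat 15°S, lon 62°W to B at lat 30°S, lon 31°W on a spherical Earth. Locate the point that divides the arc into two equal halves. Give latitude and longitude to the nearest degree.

The haversine formula gives a central angle δ ≈ 0.562 rad (32.2°) between the endpoints.
Interpolate at f = 1/2 with slerp weights a = sin((1−f)δ)/sin δ ≈ 0.520, b = sin(fδ)/sin δ ≈ 0.520.
p = a·p₁ + b·p₂ ≈ (0.622, -0.676, -0.395); φ = arcsin(p_z) ≈ -23.26°, λ = atan2(p_y, p_x) ≈ -47.37°.

≈ lat 23°S, lon 47°W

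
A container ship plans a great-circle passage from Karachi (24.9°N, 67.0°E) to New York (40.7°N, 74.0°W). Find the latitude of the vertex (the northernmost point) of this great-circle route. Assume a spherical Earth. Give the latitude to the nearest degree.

The great circle lies in the plane with unit normal n̂ = (p₁ × p₂)/|p₁ × p₂|.
Here n̂_z ≈ -0.448; the vertex latitude is φ_max = arccos|n̂_z| ≈ 63.4°.
Check via Clairaut: cos φ_max = |cos φ₁| · sin C = cos(24.9°)·sin(29.6°) ≈ 0.448, again giving ≈ 63.4°.

≈ 63°N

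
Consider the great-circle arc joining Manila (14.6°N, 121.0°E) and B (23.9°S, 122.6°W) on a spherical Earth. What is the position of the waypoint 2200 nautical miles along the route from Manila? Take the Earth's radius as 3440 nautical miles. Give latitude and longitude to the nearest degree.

≈ (1°N, 155°E)

The haversine formula gives a central angle δ ≈ 2.089 rad (119.7°) between the endpoints. The total great-circle distance is δ·R ≈ 2.089 × 3440 ≈ 7187 nmi, so the target fraction is f = 2200/7187 ≈ 0.306.
Interpolate at f ≈ 0.306 with slerp weights a = sin((1−f)δ)/sin δ ≈ 1.143, b = sin(fδ)/sin δ ≈ 0.687.
p = a·p₁ + b·p₂ ≈ (-0.908, 0.419, 0.010); φ = arcsin(p_z) ≈ 0.56°, λ = atan2(p_y, p_x) ≈ 155.24°.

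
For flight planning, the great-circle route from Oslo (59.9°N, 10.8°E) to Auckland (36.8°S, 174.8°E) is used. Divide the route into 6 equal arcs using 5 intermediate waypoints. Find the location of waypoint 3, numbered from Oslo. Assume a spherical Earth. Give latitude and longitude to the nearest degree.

≈ 37°N, 151°E

From cos δ = sin φ₁ sin φ₂ + cos φ₁ cos φ₂ cos Δλ, the central angle is δ ≈ 2.700 rad (154.7°).
Interpolate at f = 3/6 with slerp weights a = sin((1−f)δ)/sin δ ≈ 2.285, b = sin(fδ)/sin δ ≈ 2.285.
p = a·p₁ + b·p₂ ≈ (-0.697, 0.381, 0.608); φ = arcsin(p_z) ≈ 37.46°, λ = atan2(p_y, p_x) ≈ 151.35°.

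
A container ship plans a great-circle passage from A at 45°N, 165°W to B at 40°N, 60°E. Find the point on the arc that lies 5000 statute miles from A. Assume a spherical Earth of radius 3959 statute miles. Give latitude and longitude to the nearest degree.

≈ 51°N, 71°E

The haversine formula gives a central angle δ ≈ 1.499 rad (85.9°) between the endpoints. The total great-circle distance is δ·R ≈ 1.499 × 3959 ≈ 5935 mi, so the target fraction is f = 5000/5935 ≈ 0.842.
Interpolate at f ≈ 0.842 with slerp weights a = sin((1−f)δ)/sin δ ≈ 0.235, b = sin(fδ)/sin δ ≈ 0.955.
p = a·p₁ + b·p₂ ≈ (0.206, 0.591, 0.780); φ = arcsin(p_z) ≈ 51.27°, λ = atan2(p_y, p_x) ≈ 70.81°.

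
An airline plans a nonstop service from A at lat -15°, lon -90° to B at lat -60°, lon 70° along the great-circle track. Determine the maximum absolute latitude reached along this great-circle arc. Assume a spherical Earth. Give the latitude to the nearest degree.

≈ -80°

The great circle lies in the plane with unit normal n̂ = (p₁ × p₂)/|p₁ × p₂|.
Here n̂_z ≈ +0.170; the vertex latitude is φ_max = arccos|n̂_z| ≈ 80.2°.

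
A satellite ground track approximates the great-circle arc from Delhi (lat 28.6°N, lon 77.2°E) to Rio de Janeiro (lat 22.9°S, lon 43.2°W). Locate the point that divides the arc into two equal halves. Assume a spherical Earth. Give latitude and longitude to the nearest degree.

From cos δ = sin φ₁ sin φ₂ + cos φ₁ cos φ₂ cos Δλ, the central angle is δ ≈ 2.209 rad (126.6°).
Interpolate at f = 1/2 with slerp weights a = sin((1−f)δ)/sin δ ≈ 1.112, b = sin(fδ)/sin δ ≈ 1.112.
p = a·p₁ + b·p₂ ≈ (0.963, 0.251, 0.100); φ = arcsin(p_z) ≈ 5.72°, λ = atan2(p_y, p_x) ≈ 14.60°.

≈ lat 6°N, lon 15°E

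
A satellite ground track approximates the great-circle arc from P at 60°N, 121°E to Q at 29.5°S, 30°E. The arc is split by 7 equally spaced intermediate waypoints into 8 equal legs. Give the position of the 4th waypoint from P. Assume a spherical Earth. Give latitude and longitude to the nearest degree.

From cos δ = sin φ₁ sin φ₂ + cos φ₁ cos φ₂ cos Δλ, the central angle is δ ≈ 2.020 rad (115.7°).
Interpolate at f = 4/8 with slerp weights a = sin((1−f)δ)/sin δ ≈ 0.940, b = sin(fδ)/sin δ ≈ 0.940.
p = a·p₁ + b·p₂ ≈ (0.466, 0.812, 0.351); φ = arcsin(p_z) ≈ 20.56°, λ = atan2(p_y, p_x) ≈ 60.12°.

≈ 21°N, 60°E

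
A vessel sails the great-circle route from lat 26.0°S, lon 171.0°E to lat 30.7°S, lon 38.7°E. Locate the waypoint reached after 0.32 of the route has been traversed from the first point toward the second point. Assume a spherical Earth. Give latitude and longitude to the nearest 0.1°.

Convert each endpoint to a unit vector on the sphere (x = cos φ cos λ, y = cos φ sin λ, z = sin φ).
The central angle between the endpoints is δ = arccos(p₁·p₂) ≈ 1.872 rad (107.2°).
Interpolate at f = 0.32 with slerp weights a = sin((1−f)δ)/sin δ ≈ 1.001, b = sin(fδ)/sin δ ≈ 0.590.
p = a·p₁ + b·p₂ ≈ (-0.492, 0.458, -0.740); φ = arcsin(p_z) ≈ -47.74°, λ = atan2(p_y, p_x) ≈ 137.07°.

≈ lat 47.7°S, lon 137.1°E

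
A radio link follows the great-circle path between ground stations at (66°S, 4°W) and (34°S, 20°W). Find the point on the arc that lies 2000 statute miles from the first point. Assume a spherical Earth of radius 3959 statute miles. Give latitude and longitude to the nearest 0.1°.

The haversine formula gives a central angle δ ≈ 0.583 rad (33.4°) between the endpoints. The total great-circle distance is δ·R ≈ 0.583 × 3959 ≈ 2307 mi, so the target fraction is f = 2000/2307 ≈ 0.867.
Interpolate at f ≈ 0.867 with slerp weights a = sin((1−f)δ)/sin δ ≈ 0.141, b = sin(fδ)/sin δ ≈ 0.879.
p = a·p₁ + b·p₂ ≈ (0.742, -0.253, -0.620); φ = arcsin(p_z) ≈ -38.34°, λ = atan2(p_y, p_x) ≈ -18.85°.

≈ (38.3°S, 18.8°W)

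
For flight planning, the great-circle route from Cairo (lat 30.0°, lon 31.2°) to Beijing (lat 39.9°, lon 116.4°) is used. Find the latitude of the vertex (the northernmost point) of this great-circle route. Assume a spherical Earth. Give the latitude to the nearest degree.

≈ 44°

The great circle lies in the plane with unit normal n̂ = (p₁ × p₂)/|p₁ × p₂|.
Here n̂_z ≈ +0.715; the vertex latitude is φ_max = arccos|n̂_z| ≈ 44.4°.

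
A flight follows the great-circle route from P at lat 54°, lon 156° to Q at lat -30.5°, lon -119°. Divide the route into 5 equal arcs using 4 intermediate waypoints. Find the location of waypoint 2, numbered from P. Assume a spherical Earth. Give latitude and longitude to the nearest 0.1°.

≈ lat 24.6°, lon -158.6°

Convert each endpoint to a unit vector on the sphere (x = cos φ cos λ, y = cos φ sin λ, z = sin φ).
The central angle between the endpoints is δ = arccos(p₁·p₂) ≈ 1.946 rad (111.5°).
Interpolate at f = 2/5 with slerp weights a = sin((1−f)δ)/sin δ ≈ 0.989, b = sin(fδ)/sin δ ≈ 0.755.
p = a·p₁ + b·p₂ ≈ (-0.846, -0.332, 0.417); φ = arcsin(p_z) ≈ 24.63°, λ = atan2(p_y, p_x) ≈ -158.55°.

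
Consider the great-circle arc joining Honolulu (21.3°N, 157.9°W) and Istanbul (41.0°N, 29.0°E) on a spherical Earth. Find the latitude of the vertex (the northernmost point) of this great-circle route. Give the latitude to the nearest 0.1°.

The great circle lies in the plane with unit normal n̂ = (p₁ × p₂)/|p₁ × p₂|.
Here n̂_z ≈ -0.095; the vertex latitude is φ_max = arccos|n̂_z| ≈ 84.5°.
Check via Clairaut: cos φ_max = |cos φ₁| · sin C = cos(21.3°)·sin(5.9°) ≈ 0.095, again giving ≈ 84.5°.

≈ 84.5°N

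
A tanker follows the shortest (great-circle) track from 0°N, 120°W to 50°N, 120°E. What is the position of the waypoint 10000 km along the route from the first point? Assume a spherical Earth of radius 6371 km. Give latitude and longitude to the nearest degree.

≈ 54°N, 150°E

Write both endpoints as unit vectors p₁, p₂ with components (cos φ cos λ, cos φ sin λ, sin φ).
The central angle between the endpoints is δ = arccos(p₁·p₂) ≈ 1.898 rad (108.7°). The total great-circle distance is δ·R ≈ 1.898 × 6371 ≈ 12092 km, so the target fraction is f = 10000/12092 ≈ 0.827.
Interpolate at f ≈ 0.827 with slerp weights a = sin((1−f)δ)/sin δ ≈ 0.341, b = sin(fδ)/sin δ ≈ 1.056.
p = a·p₁ + b·p₂ ≈ (-0.510, 0.293, 0.809); φ = arcsin(p_z) ≈ 53.99°, λ = atan2(p_y, p_x) ≈ 150.12°.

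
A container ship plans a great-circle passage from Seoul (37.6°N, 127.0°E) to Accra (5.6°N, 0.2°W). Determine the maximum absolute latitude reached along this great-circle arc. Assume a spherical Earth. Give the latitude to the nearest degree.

≈ 46°N

The great circle lies in the plane with unit normal n̂ = (p₁ × p₂)/|p₁ × p₂|.
Here n̂_z ≈ -0.691; the vertex latitude is φ_max = arccos|n̂_z| ≈ 46.3°.
Check via Clairaut: cos φ_max = |cos φ₁| · sin C = cos(37.6°)·sin(60.7°) ≈ 0.691, again giving ≈ 46.3°.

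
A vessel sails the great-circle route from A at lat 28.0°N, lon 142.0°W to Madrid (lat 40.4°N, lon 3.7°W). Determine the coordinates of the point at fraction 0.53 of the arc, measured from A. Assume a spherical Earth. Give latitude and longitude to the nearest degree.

Write both endpoints as unit vectors p₁, p₂ with components (cos φ cos λ, cos φ sin λ, sin φ).
The central angle between the endpoints is δ = arccos(p₁·p₂) ≈ 1.770 rad (101.4°).
Interpolate at f = 0.53 with slerp weights a = sin((1−f)δ)/sin δ ≈ 0.754, b = sin(fδ)/sin δ ≈ 0.823.
p = a·p₁ + b·p₂ ≈ (0.101, -0.450, 0.887); φ = arcsin(p_z) ≈ 62.52°, λ = atan2(p_y, p_x) ≈ -77.42°.

≈ lat 63°N, lon 77°W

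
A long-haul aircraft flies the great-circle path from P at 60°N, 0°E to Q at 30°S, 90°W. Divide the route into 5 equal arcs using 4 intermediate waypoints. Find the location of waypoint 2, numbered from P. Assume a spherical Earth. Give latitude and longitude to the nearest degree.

≈ 30°N, 53°W

Convert each endpoint to a unit vector on the sphere (x = cos φ cos λ, y = cos φ sin λ, z = sin φ).
The central angle between the endpoints is δ = arccos(p₁·p₂) ≈ 2.019 rad (115.7°).
Interpolate at f = 2/5 with slerp weights a = sin((1−f)δ)/sin δ ≈ 1.038, b = sin(fδ)/sin δ ≈ 0.802.
p = a·p₁ + b·p₂ ≈ (0.519, -0.694, 0.499); φ = arcsin(p_z) ≈ 29.90°, λ = atan2(p_y, p_x) ≈ -53.21°.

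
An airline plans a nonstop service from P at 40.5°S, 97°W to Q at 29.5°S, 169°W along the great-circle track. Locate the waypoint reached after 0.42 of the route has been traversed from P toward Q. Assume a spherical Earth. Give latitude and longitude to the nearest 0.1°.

The haversine formula gives a central angle δ ≈ 1.019 rad (58.4°) between the endpoints.
Interpolate at f = 0.42 with slerp weights a = sin((1−f)δ)/sin δ ≈ 0.654, b = sin(fδ)/sin δ ≈ 0.487.
p = a·p₁ + b·p₂ ≈ (-0.477, -0.575, -0.665); φ = arcsin(p_z) ≈ -41.68°, λ = atan2(p_y, p_x) ≈ -129.69°.

≈ 41.7°S, 129.7°W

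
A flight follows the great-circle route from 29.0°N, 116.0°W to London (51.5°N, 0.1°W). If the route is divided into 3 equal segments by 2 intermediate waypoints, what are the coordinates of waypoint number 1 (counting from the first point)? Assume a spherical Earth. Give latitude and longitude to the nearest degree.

≈ 50°N, 92°W

Convert each endpoint to a unit vector on the sphere (x = cos φ cos λ, y = cos φ sin λ, z = sin φ).
The central angle between the endpoints is δ = arccos(p₁·p₂) ≈ 1.429 rad (81.9°).
Interpolate at f = 1/3 with slerp weights a = sin((1−f)δ)/sin δ ≈ 0.823, b = sin(fδ)/sin δ ≈ 0.463.
p = a·p₁ + b·p₂ ≈ (-0.027, -0.648, 0.762); φ = arcsin(p_z) ≈ 49.60°, λ = atan2(p_y, p_x) ≈ -92.41°.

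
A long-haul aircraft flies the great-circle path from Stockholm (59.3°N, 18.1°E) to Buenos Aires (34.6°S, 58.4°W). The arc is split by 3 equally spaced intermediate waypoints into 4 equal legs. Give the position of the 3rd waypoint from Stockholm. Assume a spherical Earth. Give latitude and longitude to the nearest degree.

≈ 10°S, 43°W

The haversine formula gives a central angle δ ≈ 1.972 rad (113.0°) between the endpoints.
Interpolate at f = 3/4 with slerp weights a = sin((1−f)δ)/sin δ ≈ 0.514, b = sin(fδ)/sin δ ≈ 1.081.
p = a·p₁ + b·p₂ ≈ (0.716, -0.677, -0.172); φ = arcsin(p_z) ≈ -9.92°, λ = atan2(p_y, p_x) ≈ -43.39°.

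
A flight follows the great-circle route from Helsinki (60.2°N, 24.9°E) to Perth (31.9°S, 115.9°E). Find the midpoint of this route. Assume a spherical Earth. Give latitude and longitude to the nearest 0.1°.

Write both endpoints as unit vectors p₁, p₂ with components (cos φ cos λ, cos φ sin λ, sin φ).
The central angle between the endpoints is δ = arccos(p₁·p₂) ≈ 2.055 rad (117.8°).
Interpolate at f = 1/2 with slerp weights a = sin((1−f)δ)/sin δ ≈ 0.968, b = sin(fδ)/sin δ ≈ 0.968.
p = a·p₁ + b·p₂ ≈ (0.077, 0.941, 0.328); φ = arcsin(p_z) ≈ 19.17°, λ = atan2(p_y, p_x) ≈ 85.30°.

≈ 19.2°N, 85.3°E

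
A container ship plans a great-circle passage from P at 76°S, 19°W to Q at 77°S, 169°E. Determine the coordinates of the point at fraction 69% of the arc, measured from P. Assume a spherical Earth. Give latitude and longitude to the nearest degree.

Write both endpoints as unit vectors p₁, p₂ with components (cos φ cos λ, cos φ sin λ, sin φ).
The central angle between the endpoints is δ = arccos(p₁·p₂) ≈ 0.470 rad (26.9°).
Interpolate at f = 0.69 with slerp weights a = sin((1−f)δ)/sin δ ≈ 0.321, b = sin(fδ)/sin δ ≈ 0.704.
p = a·p₁ + b·p₂ ≈ (-0.082, 0.005, -0.997); φ = arcsin(p_z) ≈ -85.29°, λ = atan2(p_y, p_x) ≈ 176.55°.

≈ 85°S, 177°E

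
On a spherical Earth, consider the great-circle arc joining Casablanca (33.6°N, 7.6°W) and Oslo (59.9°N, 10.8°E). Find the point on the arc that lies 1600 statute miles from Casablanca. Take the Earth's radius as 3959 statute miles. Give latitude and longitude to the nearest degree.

The haversine formula gives a central angle δ ≈ 0.505 rad (28.9°) between the endpoints. The total great-circle distance is δ·R ≈ 0.505 × 3959 ≈ 2000 mi, so the target fraction is f = 1600/2000 ≈ 0.800.
Interpolate at f ≈ 0.800 with slerp weights a = sin((1−f)δ)/sin δ ≈ 0.208, b = sin(fδ)/sin δ ≈ 0.813.
p = a·p₁ + b·p₂ ≈ (0.572, 0.053, 0.818); φ = arcsin(p_z) ≈ 54.92°, λ = atan2(p_y, p_x) ≈ 5.33°.

≈ 55°N, 5°E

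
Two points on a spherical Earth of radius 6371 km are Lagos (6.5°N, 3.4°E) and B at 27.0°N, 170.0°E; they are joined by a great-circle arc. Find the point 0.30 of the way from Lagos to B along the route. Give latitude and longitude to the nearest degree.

Convert each endpoint to a unit vector on the sphere (x = cos φ cos λ, y = cos φ sin λ, z = sin φ).
The central angle between the endpoints is δ = arccos(p₁·p₂) ≈ 2.515 rad (144.1°).
Interpolate at f = 0.30 with slerp weights a = sin((1−f)δ)/sin δ ≈ 1.674, b = sin(fδ)/sin δ ≈ 1.167.
p = a·p₁ + b·p₂ ≈ (0.636, 0.279, 0.719); φ = arcsin(p_z) ≈ 46.00°, λ = atan2(p_y, p_x) ≈ 23.70°.

≈ 46°N, 24°E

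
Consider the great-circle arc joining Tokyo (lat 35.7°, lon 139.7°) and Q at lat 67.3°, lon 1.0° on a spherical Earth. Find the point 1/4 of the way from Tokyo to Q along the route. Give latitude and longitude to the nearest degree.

≈ lat 53°, lon 132°

Convert each endpoint to a unit vector on the sphere (x = cos φ cos λ, y = cos φ sin λ, z = sin φ).
The central angle between the endpoints is δ = arccos(p₁·p₂) ≈ 1.263 rad (72.4°).
Interpolate at f = 1/4 with slerp weights a = sin((1−f)δ)/sin δ ≈ 0.852, b = sin(fδ)/sin δ ≈ 0.326.
p = a·p₁ + b·p₂ ≈ (-0.402, 0.450, 0.798); φ = arcsin(p_z) ≈ 52.91°, λ = atan2(p_y, p_x) ≈ 131.79°.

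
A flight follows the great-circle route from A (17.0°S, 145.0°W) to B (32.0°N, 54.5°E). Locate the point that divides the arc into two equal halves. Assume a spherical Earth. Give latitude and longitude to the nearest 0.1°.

Convert each endpoint to a unit vector on the sphere (x = cos φ cos λ, y = cos φ sin λ, z = sin φ).
The central angle between the endpoints is δ = arccos(p₁·p₂) ≈ 2.737 rad (156.8°).
Interpolate at f = 1/2 with slerp weights a = sin((1−f)δ)/sin δ ≈ 2.491, b = sin(fδ)/sin δ ≈ 2.491.
p = a·p₁ + b·p₂ ≈ (-0.725, 0.353, 0.592); φ = arcsin(p_z) ≈ 36.28°, λ = atan2(p_y, p_x) ≈ 154.00°.

≈ (36.3°N, 154.0°E)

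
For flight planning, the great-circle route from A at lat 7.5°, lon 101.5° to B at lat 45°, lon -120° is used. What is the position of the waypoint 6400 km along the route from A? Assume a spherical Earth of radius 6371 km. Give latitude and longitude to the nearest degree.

Convert each endpoint to a unit vector on the sphere (x = cos φ cos λ, y = cos φ sin λ, z = sin φ).
The central angle between the endpoints is δ = arccos(p₁·p₂) ≈ 2.018 rad (115.6°). The total great-circle distance is δ·R ≈ 2.018 × 6371 ≈ 12859 km, so the target fraction is f = 6400/12859 ≈ 0.498.
Interpolate at f ≈ 0.498 with slerp weights a = sin((1−f)δ)/sin δ ≈ 0.942, b = sin(fδ)/sin δ ≈ 0.936.
p = a·p₁ + b·p₂ ≈ (-0.517, 0.342, 0.785); φ = arcsin(p_z) ≈ 51.71°, λ = atan2(p_y, p_x) ≈ 146.56°.

≈ lat 52°, lon 147°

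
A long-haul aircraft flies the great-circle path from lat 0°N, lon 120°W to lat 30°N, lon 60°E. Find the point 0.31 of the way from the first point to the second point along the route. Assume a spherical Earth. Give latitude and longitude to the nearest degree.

From cos δ = sin φ₁ sin φ₂ + cos φ₁ cos φ₂ cos Δλ, the central angle is δ ≈ 2.618 rad (150.0°).
Interpolate at f = 0.31 with slerp weights a = sin((1−f)δ)/sin δ ≈ 1.945, b = sin(fδ)/sin δ ≈ 1.451.
p = a·p₁ + b·p₂ ≈ (-0.344, -0.596, 0.725); φ = arcsin(p_z) ≈ 46.50°, λ = atan2(p_y, p_x) ≈ -120.00°.

≈ lat 46°N, lon 120°W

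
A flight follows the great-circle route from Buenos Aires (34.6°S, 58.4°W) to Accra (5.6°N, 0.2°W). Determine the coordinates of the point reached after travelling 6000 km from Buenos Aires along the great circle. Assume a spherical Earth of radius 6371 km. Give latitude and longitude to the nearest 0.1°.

Write both endpoints as unit vectors p₁, p₂ with components (cos φ cos λ, cos φ sin λ, sin φ).
The central angle between the endpoints is δ = arccos(p₁·p₂) ≈ 1.185 rad (67.9°). The total great-circle distance is δ·R ≈ 1.185 × 6371 ≈ 7550 km, so the target fraction is f = 6000/7550 ≈ 0.795.
Interpolate at f ≈ 0.795 with slerp weights a = sin((1−f)δ)/sin δ ≈ 0.260, b = sin(fδ)/sin δ ≈ 0.873.
p = a·p₁ + b·p₂ ≈ (0.981, -0.185, -0.062); φ = arcsin(p_z) ≈ -3.58°, λ = atan2(p_y, p_x) ≈ -10.70°.

≈ 3.6°S, 10.7°W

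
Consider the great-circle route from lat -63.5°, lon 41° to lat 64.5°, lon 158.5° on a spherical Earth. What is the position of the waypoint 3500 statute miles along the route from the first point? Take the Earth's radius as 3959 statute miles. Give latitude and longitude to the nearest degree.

≈ lat -23°, lon 87°

Convert each endpoint to a unit vector on the sphere (x = cos φ cos λ, y = cos φ sin λ, z = sin φ).
The central angle between the endpoints is δ = arccos(p₁·p₂) ≈ 2.682 rad (153.7°). The total great-circle distance is δ·R ≈ 2.682 × 3959 ≈ 10620 mi, so the target fraction is f = 3500/10620 ≈ 0.330.
Interpolate at f ≈ 0.330 with slerp weights a = sin((1−f)δ)/sin δ ≈ 2.198, b = sin(fδ)/sin δ ≈ 1.745.
p = a·p₁ + b·p₂ ≈ (0.041, 0.919, -0.392); φ = arcsin(p_z) ≈ -23.10°, λ = atan2(p_y, p_x) ≈ 87.43°.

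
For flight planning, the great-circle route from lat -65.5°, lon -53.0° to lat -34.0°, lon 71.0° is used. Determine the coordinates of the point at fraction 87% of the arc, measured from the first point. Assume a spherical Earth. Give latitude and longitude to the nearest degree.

Convert each endpoint to a unit vector on the sphere (x = cos φ cos λ, y = cos φ sin λ, z = sin φ).
The central angle between the endpoints is δ = arccos(p₁·p₂) ≈ 1.249 rad (71.5°).
Interpolate at f = 0.87 with slerp weights a = sin((1−f)δ)/sin δ ≈ 0.170, b = sin(fδ)/sin δ ≈ 0.933.
p = a·p₁ + b·p₂ ≈ (0.294, 0.675, -0.677); φ = arcsin(p_z) ≈ -42.59°, λ = atan2(p_y, p_x) ≈ 66.44°.

≈ lat -43°, lon 66°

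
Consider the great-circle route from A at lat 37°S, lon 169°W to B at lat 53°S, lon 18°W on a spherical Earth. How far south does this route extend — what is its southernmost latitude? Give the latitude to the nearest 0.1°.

The great circle lies in the plane with unit normal n̂ = (p₁ × p₂)/|p₁ × p₂|.
Here n̂_z ≈ +0.233; the vertex latitude is φ_max = arccos|n̂_z| ≈ 76.5°.
Check via Clairaut: cos φ_max = |cos φ₁| · sin C = cos(37.0°)·sin(163.0°) ≈ 0.233, again giving ≈ 76.5°.

≈ 76.5°S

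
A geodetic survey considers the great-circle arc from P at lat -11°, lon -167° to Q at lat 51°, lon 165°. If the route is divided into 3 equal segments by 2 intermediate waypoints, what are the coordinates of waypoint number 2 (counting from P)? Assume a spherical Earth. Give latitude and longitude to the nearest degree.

The haversine formula gives a central angle δ ≈ 1.162 rad (66.6°) between the endpoints.
Interpolate at f = 2/3 with slerp weights a = sin((1−f)δ)/sin δ ≈ 0.412, b = sin(fδ)/sin δ ≈ 0.762.
p = a·p₁ + b·p₂ ≈ (-0.857, 0.033, 0.514); φ = arcsin(p_z) ≈ 30.92°, λ = atan2(p_y, p_x) ≈ 177.78°.

≈ lat 31°, lon 178°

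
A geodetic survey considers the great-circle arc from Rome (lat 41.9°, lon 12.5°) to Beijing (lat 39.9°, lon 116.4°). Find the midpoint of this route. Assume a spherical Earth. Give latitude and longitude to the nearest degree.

Write both endpoints as unit vectors p₁, p₂ with components (cos φ cos λ, cos φ sin λ, sin φ).
The central angle between the endpoints is δ = arccos(p₁·p₂) ≈ 1.275 rad (73.1°).
Interpolate at f = 1/2 with slerp weights a = sin((1−f)δ)/sin δ ≈ 0.622, b = sin(fδ)/sin δ ≈ 0.622.
p = a·p₁ + b·p₂ ≈ (0.240, 0.528, 0.815); φ = arcsin(p_z) ≈ 54.56°, λ = atan2(p_y, p_x) ≈ 65.56°.

≈ lat 55°, lon 66°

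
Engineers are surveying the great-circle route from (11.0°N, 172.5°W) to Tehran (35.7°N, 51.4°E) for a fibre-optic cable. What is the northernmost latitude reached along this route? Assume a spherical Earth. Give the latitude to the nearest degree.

≈ 51°N

The great circle lies in the plane with unit normal n̂ = (p₁ × p₂)/|p₁ × p₂|.
Here n̂_z ≈ -0.624; the vertex latitude is φ_max = arccos|n̂_z| ≈ 51.4°.
Check via Clairaut: cos φ_max = |cos φ₁| · sin C = cos(11.0°)·sin(39.4°) ≈ 0.624, again giving ≈ 51.4°.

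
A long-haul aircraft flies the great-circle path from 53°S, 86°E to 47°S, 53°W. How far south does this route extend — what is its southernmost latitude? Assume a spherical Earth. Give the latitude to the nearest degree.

The great circle lies in the plane with unit normal n̂ = (p₁ × p₂)/|p₁ × p₂|.
Here n̂_z ≈ -0.280; the vertex latitude is φ_max = arccos|n̂_z| ≈ 73.7°.

≈ 74°S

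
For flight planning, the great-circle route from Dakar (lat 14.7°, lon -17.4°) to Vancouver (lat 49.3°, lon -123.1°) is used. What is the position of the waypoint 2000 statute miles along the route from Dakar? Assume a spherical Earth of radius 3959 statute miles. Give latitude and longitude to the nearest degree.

≈ lat 36°, lon -39°

Write both endpoints as unit vectors p₁, p₂ with components (cos φ cos λ, cos φ sin λ, sin φ).
The central angle between the endpoints is δ = arccos(p₁·p₂) ≈ 1.549 rad (88.8°). The total great-circle distance is δ·R ≈ 1.549 × 3959 ≈ 6133 mi, so the target fraction is f = 2000/6133 ≈ 0.326.
Interpolate at f ≈ 0.326 with slerp weights a = sin((1−f)δ)/sin δ ≈ 0.865, b = sin(fδ)/sin δ ≈ 0.484.
p = a·p₁ + b·p₂ ≈ (0.626, -0.515, 0.586); φ = arcsin(p_z) ≈ 35.90°, λ = atan2(p_y, p_x) ≈ -39.43°.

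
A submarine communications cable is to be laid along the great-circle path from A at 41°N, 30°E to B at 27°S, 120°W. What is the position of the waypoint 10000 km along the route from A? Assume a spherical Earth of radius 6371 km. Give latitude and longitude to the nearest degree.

Convert each endpoint to a unit vector on the sphere (x = cos φ cos λ, y = cos φ sin λ, z = sin φ).
The central angle between the endpoints is δ = arccos(p₁·p₂) ≈ 2.647 rad (151.7°). The total great-circle distance is δ·R ≈ 2.647 × 6371 ≈ 16865 km, so the target fraction is f = 10000/16865 ≈ 0.593.
Interpolate at f ≈ 0.593 with slerp weights a = sin((1−f)δ)/sin δ ≈ 1.856, b = sin(fδ)/sin δ ≈ 2.107.
p = a·p₁ + b·p₂ ≈ (0.274, -0.926, 0.261); φ = arcsin(p_z) ≈ 15.13°, λ = atan2(p_y, p_x) ≈ -73.49°.

≈ 15°N, 73°W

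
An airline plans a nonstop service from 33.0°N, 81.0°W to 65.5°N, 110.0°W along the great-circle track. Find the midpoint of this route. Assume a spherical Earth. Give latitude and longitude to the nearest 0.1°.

≈ 50.1°N, 90.5°W

Convert each endpoint to a unit vector on the sphere (x = cos φ cos λ, y = cos φ sin λ, z = sin φ).
The central angle between the endpoints is δ = arccos(p₁·p₂) ≈ 0.644 rad (36.9°).
Interpolate at f = 1/2 with slerp weights a = sin((1−f)δ)/sin δ ≈ 0.527, b = sin(fδ)/sin δ ≈ 0.527.
p = a·p₁ + b·p₂ ≈ (-0.006, -0.642, 0.767); φ = arcsin(p_z) ≈ 50.06°, λ = atan2(p_y, p_x) ≈ -90.50°.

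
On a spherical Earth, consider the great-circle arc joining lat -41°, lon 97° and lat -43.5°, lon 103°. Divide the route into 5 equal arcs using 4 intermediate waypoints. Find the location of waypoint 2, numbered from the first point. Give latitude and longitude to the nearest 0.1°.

≈ lat -42.0°, lon 99.3°

Write both endpoints as unit vectors p₁, p₂ with components (cos φ cos λ, cos φ sin λ, sin φ).
The central angle between the endpoints is δ = arccos(p₁·p₂) ≈ 0.089 rad (5.1°).
Interpolate at f = 2/5 with slerp weights a = sin((1−f)δ)/sin δ ≈ 0.601, b = sin(fδ)/sin δ ≈ 0.400.
p = a·p₁ + b·p₂ ≈ (-0.121, 0.733, -0.670); φ = arcsin(p_z) ≈ -42.04°, λ = atan2(p_y, p_x) ≈ 99.34°.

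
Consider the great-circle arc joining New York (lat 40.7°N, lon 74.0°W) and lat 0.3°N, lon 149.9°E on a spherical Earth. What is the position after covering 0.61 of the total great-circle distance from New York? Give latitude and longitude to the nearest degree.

Convert each endpoint to a unit vector on the sphere (x = cos φ cos λ, y = cos φ sin λ, z = sin φ).
The central angle between the endpoints is δ = arccos(p₁·p₂) ≈ 2.145 rad (122.9°).
Interpolate at f = 0.61 with slerp weights a = sin((1−f)δ)/sin δ ≈ 0.884, b = sin(fδ)/sin δ ≈ 1.150.
p = a·p₁ + b·p₂ ≈ (-0.810, -0.067, 0.582); φ = arcsin(p_z) ≈ 35.62°, λ = atan2(p_y, p_x) ≈ -175.24°.

≈ lat 36°N, lon 175°W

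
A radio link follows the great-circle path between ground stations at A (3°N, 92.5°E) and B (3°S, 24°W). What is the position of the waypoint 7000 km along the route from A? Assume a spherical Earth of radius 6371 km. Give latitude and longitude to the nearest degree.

≈ (0°N, 30°E)

The haversine formula gives a central angle δ ≈ 2.035 rad (116.6°) between the endpoints. The total great-circle distance is δ·R ≈ 2.035 × 6371 ≈ 12965 km, so the target fraction is f = 7000/12965 ≈ 0.540.
Interpolate at f ≈ 0.540 with slerp weights a = sin((1−f)δ)/sin δ ≈ 0.901, b = sin(fδ)/sin δ ≈ 0.996.
p = a·p₁ + b·p₂ ≈ (0.869, 0.494, -0.005); φ = arcsin(p_z) ≈ -0.29°, λ = atan2(p_y, p_x) ≈ 29.60°.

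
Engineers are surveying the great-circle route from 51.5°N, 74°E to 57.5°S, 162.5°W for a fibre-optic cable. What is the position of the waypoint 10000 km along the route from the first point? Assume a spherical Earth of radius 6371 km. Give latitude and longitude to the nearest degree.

Write both endpoints as unit vectors p₁, p₂ with components (cos φ cos λ, cos φ sin λ, sin φ).
The central angle between the endpoints is δ = arccos(p₁·p₂) ≈ 2.577 rad (147.6°). The total great-circle distance is δ·R ≈ 2.577 × 6371 ≈ 16416 km, so the target fraction is f = 10000/16416 ≈ 0.609.
Interpolate at f ≈ 0.609 with slerp weights a = sin((1−f)δ)/sin δ ≈ 1.579, b = sin(fδ)/sin δ ≈ 1.868.
p = a·p₁ + b·p₂ ≈ (-0.686, 0.643, -0.340); φ = arcsin(p_z) ≈ -19.86°, λ = atan2(p_y, p_x) ≈ 136.86°.

≈ 20°S, 137°E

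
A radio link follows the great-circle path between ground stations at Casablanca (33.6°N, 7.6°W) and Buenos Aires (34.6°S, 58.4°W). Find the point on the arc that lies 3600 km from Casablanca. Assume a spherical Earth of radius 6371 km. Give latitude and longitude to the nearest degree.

≈ 7°N, 28°W

The haversine formula gives a central angle δ ≈ 1.451 rad (83.2°) between the endpoints. The total great-circle distance is δ·R ≈ 1.451 × 6371 ≈ 9247 km, so the target fraction is f = 3600/9247 ≈ 0.389.
Interpolate at f ≈ 0.389 with slerp weights a = sin((1−f)δ)/sin δ ≈ 0.780, b = sin(fδ)/sin δ ≈ 0.539.
p = a·p₁ + b·p₂ ≈ (0.877, -0.464, 0.126); φ = arcsin(p_z) ≈ 7.21°, λ = atan2(p_y, p_x) ≈ -27.89°.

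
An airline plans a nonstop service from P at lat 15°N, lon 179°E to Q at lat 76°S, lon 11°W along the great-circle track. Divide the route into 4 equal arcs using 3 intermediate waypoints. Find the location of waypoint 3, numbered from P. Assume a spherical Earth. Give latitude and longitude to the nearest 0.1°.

≈ lat 73.8°S, lon 171.1°W

Convert each endpoint to a unit vector on the sphere (x = cos φ cos λ, y = cos φ sin λ, z = sin φ).
The central angle between the endpoints is δ = arccos(p₁·p₂) ≈ 2.073 rad (118.8°).
Interpolate at f = 3/4 with slerp weights a = sin((1−f)δ)/sin δ ≈ 0.565, b = sin(fδ)/sin δ ≈ 1.141.
p = a·p₁ + b·p₂ ≈ (-0.275, -0.043, -0.961); φ = arcsin(p_z) ≈ -73.85°, λ = atan2(p_y, p_x) ≈ -171.08°.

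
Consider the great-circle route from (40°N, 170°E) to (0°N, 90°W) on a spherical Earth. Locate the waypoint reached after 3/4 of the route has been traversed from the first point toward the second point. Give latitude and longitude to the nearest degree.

From cos δ = sin φ₁ sin φ₂ + cos φ₁ cos φ₂ cos Δλ, the central angle is δ ≈ 1.704 rad (97.6°).
Interpolate at f = 3/4 with slerp weights a = sin((1−f)δ)/sin δ ≈ 0.417, b = sin(fδ)/sin δ ≈ 0.966.
p = a·p₁ + b·p₂ ≈ (-0.315, -0.911, 0.268); φ = arcsin(p_z) ≈ 15.55°, λ = atan2(p_y, p_x) ≈ -109.06°.

≈ (16°N, 109°W)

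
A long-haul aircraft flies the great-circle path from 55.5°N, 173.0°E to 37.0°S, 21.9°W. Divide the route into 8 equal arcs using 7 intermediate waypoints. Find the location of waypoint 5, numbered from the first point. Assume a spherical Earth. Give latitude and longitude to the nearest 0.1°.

≈ 19.0°N, 43.6°W

From cos δ = sin φ₁ sin φ₂ + cos φ₁ cos φ₂ cos Δλ, the central angle is δ ≈ 2.774 rad (158.9°).
Interpolate at f = 5/8 with slerp weights a = sin((1−f)δ)/sin δ ≈ 2.399, b = sin(fδ)/sin δ ≈ 2.744.
p = a·p₁ + b·p₂ ≈ (0.685, -0.652, 0.325); φ = arcsin(p_z) ≈ 18.98°, λ = atan2(p_y, p_x) ≈ -43.58°.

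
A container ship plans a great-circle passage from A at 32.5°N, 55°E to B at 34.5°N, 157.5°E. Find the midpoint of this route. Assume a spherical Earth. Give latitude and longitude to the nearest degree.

≈ 47°N, 105°E

From cos δ = sin φ₁ sin φ₂ + cos φ₁ cos φ₂ cos Δλ, the central angle is δ ≈ 1.416 rad (81.1°).
Interpolate at f = 1/2 with slerp weights a = sin((1−f)δ)/sin δ ≈ 0.658, b = sin(fδ)/sin δ ≈ 0.658.
p = a·p₁ + b·p₂ ≈ (-0.183, 0.662, 0.727); φ = arcsin(p_z) ≈ 46.60°, λ = atan2(p_y, p_x) ≈ 105.43°.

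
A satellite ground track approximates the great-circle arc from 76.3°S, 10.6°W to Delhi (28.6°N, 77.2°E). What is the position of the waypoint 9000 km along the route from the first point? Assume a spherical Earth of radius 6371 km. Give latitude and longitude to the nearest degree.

Convert each endpoint to a unit vector on the sphere (x = cos φ cos λ, y = cos φ sin λ, z = sin φ).
The central angle between the endpoints is δ = arccos(p₁·p₂) ≈ 2.046 rad (117.2°). The total great-circle distance is δ·R ≈ 2.046 × 6371 ≈ 13032 km, so the target fraction is f = 9000/13032 ≈ 0.691.
Interpolate at f ≈ 0.691 with slerp weights a = sin((1−f)δ)/sin δ ≈ 0.665, b = sin(fδ)/sin δ ≈ 1.110.
p = a·p₁ + b·p₂ ≈ (0.371, 0.922, -0.115); φ = arcsin(p_z) ≈ -6.58°, λ = atan2(p_y, p_x) ≈ 68.08°.

≈ 7°S, 68°E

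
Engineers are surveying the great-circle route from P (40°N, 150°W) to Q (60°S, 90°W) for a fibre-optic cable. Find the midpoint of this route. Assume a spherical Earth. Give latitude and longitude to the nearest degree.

≈ (11°S, 127°W)

Convert each endpoint to a unit vector on the sphere (x = cos φ cos λ, y = cos φ sin λ, z = sin φ).
The central angle between the endpoints is δ = arccos(p₁·p₂) ≈ 1.945 rad (111.4°).
Interpolate at f = 1/2 with slerp weights a = sin((1−f)δ)/sin δ ≈ 0.887, b = sin(fδ)/sin δ ≈ 0.887.
p = a·p₁ + b·p₂ ≈ (-0.589, -0.784, -0.198); φ = arcsin(p_z) ≈ -11.43°, λ = atan2(p_y, p_x) ≈ -126.92°.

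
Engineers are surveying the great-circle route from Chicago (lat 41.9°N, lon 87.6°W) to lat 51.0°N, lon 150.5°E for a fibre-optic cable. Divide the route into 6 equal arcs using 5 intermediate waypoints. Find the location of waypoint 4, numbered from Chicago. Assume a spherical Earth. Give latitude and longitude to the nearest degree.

Convert each endpoint to a unit vector on the sphere (x = cos φ cos λ, y = cos φ sin λ, z = sin φ).
The central angle between the endpoints is δ = arccos(p₁·p₂) ≈ 1.296 rad (74.2°).
Interpolate at f = 4/6 with slerp weights a = sin((1−f)δ)/sin δ ≈ 0.435, b = sin(fδ)/sin δ ≈ 0.790.
p = a·p₁ + b·p₂ ≈ (-0.419, -0.079, 0.904); φ = arcsin(p_z) ≈ 64.75°, λ = atan2(p_y, p_x) ≈ -169.37°.

≈ lat 65°N, lon 169°W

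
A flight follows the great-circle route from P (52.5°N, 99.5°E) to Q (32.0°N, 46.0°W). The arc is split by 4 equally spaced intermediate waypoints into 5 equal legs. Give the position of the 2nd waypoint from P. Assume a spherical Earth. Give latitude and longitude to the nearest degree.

Convert each endpoint to a unit vector on the sphere (x = cos φ cos λ, y = cos φ sin λ, z = sin φ).
The central angle between the endpoints is δ = arccos(p₁·p₂) ≈ 1.576 rad (90.3°).
Interpolate at f = 2/5 with slerp weights a = sin((1−f)δ)/sin δ ≈ 0.811, b = sin(fδ)/sin δ ≈ 0.589.
p = a·p₁ + b·p₂ ≈ (0.266, 0.127, 0.956); φ = arcsin(p_z) ≈ 72.86°, λ = atan2(p_y, p_x) ≈ 25.58°.

≈ (73°N, 26°E)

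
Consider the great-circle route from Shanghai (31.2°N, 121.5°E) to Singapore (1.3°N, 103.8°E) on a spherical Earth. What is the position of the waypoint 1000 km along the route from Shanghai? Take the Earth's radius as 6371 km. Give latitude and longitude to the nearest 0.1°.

Write both endpoints as unit vectors p₁, p₂ with components (cos φ cos λ, cos φ sin λ, sin φ).
The central angle between the endpoints is δ = arccos(p₁·p₂) ≈ 0.598 rad (34.3°). The total great-circle distance is δ·R ≈ 0.598 × 6371 ≈ 3810 km, so the target fraction is f = 1000/3810 ≈ 0.262.
Interpolate at f ≈ 0.262 with slerp weights a = sin((1−f)δ)/sin δ ≈ 0.758, b = sin(fδ)/sin δ ≈ 0.278.
p = a·p₁ + b·p₂ ≈ (-0.405, 0.823, 0.399); φ = arcsin(p_z) ≈ 23.52°, λ = atan2(p_y, p_x) ≈ 116.22°.

≈ 23.5°N, 116.2°E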